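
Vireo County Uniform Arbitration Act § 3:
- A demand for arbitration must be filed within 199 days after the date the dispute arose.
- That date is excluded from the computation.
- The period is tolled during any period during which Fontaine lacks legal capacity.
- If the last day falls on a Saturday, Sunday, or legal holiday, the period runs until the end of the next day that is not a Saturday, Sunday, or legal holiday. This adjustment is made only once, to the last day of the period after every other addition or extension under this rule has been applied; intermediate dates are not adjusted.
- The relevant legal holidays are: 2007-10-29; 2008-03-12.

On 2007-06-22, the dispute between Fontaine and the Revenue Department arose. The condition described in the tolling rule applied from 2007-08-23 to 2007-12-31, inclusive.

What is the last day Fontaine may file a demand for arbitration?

199 days after 2007-06-22 is January 7, 2008.
From August 23, 2007 through December 31, 2007 inclusive is 131 days; tolling adds 131 days: January 7, 2008 + 131 days = May 17, 2008.
May 17, 2008 is Saturday; May 18, 2008 is Sunday. The next qualifying day is May 19, 2008.

May 19, 2008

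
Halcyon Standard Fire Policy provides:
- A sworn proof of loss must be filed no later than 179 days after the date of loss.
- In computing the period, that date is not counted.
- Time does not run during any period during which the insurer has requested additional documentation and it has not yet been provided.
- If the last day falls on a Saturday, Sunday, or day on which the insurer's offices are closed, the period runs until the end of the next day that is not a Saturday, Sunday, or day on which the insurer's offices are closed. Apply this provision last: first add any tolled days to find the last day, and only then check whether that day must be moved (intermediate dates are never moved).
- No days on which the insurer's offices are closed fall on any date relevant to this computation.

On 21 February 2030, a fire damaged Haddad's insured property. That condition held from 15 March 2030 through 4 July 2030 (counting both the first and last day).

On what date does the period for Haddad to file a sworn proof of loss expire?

December 9, 2030

179 days after 21 February 2030 is August 19, 2030.
From March 15, 2030 through July 4, 2030 inclusive is 112 days; tolling adds 112 days: August 19, 2030 + 112 days = December 9, 2030.
December 9, 2030 is a Monday and not a day on which the insurer's offices are closed, so no extension applies.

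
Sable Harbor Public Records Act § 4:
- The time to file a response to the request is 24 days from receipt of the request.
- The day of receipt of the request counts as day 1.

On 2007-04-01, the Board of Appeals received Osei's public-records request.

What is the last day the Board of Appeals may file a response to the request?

Counting 2007-04-01 as day 1, day 24 is April 24, 2007.

April 24, 2007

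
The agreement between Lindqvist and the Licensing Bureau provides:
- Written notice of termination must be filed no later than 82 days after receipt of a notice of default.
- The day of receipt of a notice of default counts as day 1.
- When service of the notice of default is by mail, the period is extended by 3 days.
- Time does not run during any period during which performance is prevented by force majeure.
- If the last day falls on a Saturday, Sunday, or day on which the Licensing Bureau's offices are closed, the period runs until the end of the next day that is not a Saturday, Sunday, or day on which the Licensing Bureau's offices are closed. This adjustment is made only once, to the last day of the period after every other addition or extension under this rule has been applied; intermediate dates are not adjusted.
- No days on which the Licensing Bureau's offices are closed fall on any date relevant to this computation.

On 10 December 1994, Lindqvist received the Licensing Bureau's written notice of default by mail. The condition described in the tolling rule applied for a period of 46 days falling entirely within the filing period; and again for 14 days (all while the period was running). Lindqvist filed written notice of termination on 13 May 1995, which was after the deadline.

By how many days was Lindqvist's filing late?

Counting 10 December 1994 as day 1, day 82 is March 1, 1995.
Service was by mail, adding 3 days: March 1, 1995 + 3 days = March 4, 1995.
Tolling adds 46 days: March 4, 1995 + 46 days = April 19, 1995.
Tolling adds 14 days: April 19, 1995 + 14 days = May 3, 1995.
May 3, 1995 is a Wednesday and not a day on which the Licensing Bureau's offices are closed, so no extension applies.
The deadline is May 3, 1995; from May 3, 1995 to May 13, 1995 is 10 days.

10 days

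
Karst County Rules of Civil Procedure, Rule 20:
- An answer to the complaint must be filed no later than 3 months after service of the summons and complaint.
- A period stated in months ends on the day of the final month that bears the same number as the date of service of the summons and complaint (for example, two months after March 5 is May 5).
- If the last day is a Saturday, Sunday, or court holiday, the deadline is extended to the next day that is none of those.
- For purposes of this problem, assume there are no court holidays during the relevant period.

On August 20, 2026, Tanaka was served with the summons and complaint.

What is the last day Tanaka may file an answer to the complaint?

November 20, 2026

3 months after August 20, 2026 is November 20, 2026.
November 20, 2026 is a Friday and not a court holiday, so no extension applies.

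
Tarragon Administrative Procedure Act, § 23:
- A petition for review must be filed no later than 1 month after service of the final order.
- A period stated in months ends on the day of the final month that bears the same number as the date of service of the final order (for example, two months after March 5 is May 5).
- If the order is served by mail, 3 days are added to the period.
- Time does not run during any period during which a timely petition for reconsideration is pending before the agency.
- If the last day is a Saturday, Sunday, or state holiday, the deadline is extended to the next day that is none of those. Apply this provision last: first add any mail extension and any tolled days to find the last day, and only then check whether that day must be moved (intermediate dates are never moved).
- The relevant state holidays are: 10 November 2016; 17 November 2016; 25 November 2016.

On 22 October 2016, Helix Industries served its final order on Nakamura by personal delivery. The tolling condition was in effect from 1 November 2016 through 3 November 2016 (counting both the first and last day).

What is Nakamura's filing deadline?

1 month after 22 October 2016 is November 22, 2016.
Service was not by mail, so no mail extension applies.
From November 1, 2016 through November 3, 2016 inclusive is 3 days; tolling adds 3 days: November 22, 2016 + 3 days = November 25, 2016.
November 25, 2016 is a listed holiday; November 26, 2016 is Saturday; November 27, 2016 is Sunday. The next qualifying day is November 28, 2016.

November 28, 2016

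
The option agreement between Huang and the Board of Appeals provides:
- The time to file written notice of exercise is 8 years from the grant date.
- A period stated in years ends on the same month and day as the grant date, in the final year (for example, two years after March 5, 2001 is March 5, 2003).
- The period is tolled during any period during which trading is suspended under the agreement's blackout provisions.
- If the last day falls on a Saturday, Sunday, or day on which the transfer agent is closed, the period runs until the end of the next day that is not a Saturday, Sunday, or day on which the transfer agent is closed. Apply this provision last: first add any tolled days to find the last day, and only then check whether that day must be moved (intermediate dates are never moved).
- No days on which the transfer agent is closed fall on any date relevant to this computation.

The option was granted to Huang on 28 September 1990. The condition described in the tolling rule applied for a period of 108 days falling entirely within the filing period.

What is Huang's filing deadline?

January 14, 1999

8 years after 28 September 1990 is September 28, 1998.
Tolling adds 108 days: September 28, 1998 + 108 days = January 14, 1999.
January 14, 1999 is a Thursday and not a day on which the transfer agent is closed, so no extension applies.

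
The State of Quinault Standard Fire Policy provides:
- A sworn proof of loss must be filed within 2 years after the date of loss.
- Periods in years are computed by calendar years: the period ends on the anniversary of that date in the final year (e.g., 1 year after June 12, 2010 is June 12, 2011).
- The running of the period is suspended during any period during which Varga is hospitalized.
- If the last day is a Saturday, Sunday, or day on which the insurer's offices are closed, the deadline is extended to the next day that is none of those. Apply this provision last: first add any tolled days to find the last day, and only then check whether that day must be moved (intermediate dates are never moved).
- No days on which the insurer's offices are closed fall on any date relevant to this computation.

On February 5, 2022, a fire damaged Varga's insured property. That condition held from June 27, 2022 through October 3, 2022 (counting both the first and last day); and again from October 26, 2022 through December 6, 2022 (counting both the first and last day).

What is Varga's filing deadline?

June 25, 2024

2 years after February 5, 2022 is February 5, 2024.
From June 27, 2022 through October 3, 2022 inclusive is 99 days; tolling adds 99 days: February 5, 2024 + 99 days = May 14, 2024.
From October 26, 2022 through December 6, 2022 inclusive is 42 days; tolling adds 42 days: May 14, 2024 + 42 days = June 25, 2024.
June 25, 2024 is a Tuesday and not a day on which the insurer's offices are closed, so no extension applies.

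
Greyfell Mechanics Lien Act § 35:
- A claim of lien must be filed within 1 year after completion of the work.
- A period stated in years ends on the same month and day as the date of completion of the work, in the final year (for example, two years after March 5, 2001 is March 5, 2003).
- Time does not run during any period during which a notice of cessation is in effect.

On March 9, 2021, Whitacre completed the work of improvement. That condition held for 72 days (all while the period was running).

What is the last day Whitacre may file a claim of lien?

1 year after March 9, 2021 is March 9, 2022.
Tolling adds 72 days: March 9, 2022 + 72 days = May 20, 2022.

May 20, 2022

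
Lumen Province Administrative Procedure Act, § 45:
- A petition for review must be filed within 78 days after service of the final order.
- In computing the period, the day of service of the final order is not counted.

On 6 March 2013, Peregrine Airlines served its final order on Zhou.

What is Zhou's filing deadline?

May 23, 2013

78 days after 6 March 2013 is May 23, 2013.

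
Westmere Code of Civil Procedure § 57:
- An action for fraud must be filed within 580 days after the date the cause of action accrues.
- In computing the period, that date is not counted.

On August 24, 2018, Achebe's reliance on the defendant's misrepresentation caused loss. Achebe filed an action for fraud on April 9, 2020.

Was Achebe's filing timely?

No

580 days after August 24, 2018 is March 26, 2020.
The deadline is March 26, 2020; the filing on April 9, 2020 is after that date.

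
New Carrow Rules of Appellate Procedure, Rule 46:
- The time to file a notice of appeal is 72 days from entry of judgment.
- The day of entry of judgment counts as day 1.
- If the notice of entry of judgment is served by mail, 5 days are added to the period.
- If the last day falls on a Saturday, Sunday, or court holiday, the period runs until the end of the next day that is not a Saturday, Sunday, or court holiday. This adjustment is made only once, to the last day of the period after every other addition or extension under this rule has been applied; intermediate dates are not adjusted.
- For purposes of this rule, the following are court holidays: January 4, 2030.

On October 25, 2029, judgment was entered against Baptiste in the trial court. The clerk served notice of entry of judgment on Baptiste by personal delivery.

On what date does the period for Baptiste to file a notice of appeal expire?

January 7, 2030

Counting October 25, 2029 as day 1, day 72 is January 4, 2030.
Service was not by mail, so no mail extension applies.
January 4, 2030 is a listed holiday; January 5, 2030 is Saturday; January 6, 2030 is Sunday. The next qualifying day is January 7, 2030.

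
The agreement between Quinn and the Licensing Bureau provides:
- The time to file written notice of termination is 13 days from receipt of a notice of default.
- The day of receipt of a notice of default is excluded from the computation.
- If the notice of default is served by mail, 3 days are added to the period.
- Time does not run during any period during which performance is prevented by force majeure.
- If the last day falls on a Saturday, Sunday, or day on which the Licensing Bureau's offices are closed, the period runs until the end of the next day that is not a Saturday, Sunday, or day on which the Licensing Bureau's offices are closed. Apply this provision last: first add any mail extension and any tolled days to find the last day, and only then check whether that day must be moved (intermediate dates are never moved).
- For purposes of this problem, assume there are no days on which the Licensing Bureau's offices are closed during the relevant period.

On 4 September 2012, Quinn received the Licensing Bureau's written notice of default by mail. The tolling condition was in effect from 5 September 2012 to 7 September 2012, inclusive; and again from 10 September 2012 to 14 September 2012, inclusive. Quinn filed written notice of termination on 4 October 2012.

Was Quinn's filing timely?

13 days after 4 September 2012 is September 17, 2012.
Service was by mail, adding 3 days: September 17, 2012 + 3 days = September 20, 2012.
From September 5, 2012 through September 7, 2012 inclusive is 3 days; tolling adds 3 days: September 20, 2012 + 3 days = September 23, 2012.
From September 10, 2012 through September 14, 2012 inclusive is 5 days; tolling adds 5 days: September 23, 2012 + 5 days = September 28, 2012.
September 28, 2012 is a Friday and not a day on which the Licensing Bureau's offices are closed, so no extension applies.
The deadline is September 28, 2012; the filing on October 4, 2012 is after that date.

No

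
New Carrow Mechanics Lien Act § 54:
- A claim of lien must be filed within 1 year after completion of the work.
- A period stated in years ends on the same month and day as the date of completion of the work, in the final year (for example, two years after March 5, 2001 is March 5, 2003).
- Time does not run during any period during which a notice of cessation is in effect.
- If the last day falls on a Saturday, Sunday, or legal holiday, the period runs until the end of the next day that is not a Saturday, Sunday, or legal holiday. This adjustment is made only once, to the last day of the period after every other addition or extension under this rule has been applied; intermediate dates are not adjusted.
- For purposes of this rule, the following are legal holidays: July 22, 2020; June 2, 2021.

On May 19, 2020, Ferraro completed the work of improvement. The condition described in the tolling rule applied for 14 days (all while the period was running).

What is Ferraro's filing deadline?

1 year after May 19, 2020 is May 19, 2021.
Tolling adds 14 days: May 19, 2021 + 14 days = June 2, 2021.
June 2, 2021 is a listed holiday. The next qualifying day is June 3, 2021.

June 3, 2021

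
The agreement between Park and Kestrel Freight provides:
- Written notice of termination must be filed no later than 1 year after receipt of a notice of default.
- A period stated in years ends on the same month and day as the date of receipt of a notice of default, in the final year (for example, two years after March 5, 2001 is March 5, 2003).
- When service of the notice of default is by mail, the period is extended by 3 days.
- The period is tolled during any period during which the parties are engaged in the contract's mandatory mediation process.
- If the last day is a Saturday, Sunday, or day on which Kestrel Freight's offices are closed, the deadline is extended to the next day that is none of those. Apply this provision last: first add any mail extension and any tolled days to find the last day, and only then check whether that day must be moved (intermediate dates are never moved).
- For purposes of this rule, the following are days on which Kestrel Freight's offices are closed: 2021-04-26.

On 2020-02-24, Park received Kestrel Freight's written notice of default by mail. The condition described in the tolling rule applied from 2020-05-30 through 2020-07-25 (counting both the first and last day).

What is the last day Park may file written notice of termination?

1 year after 2020-02-24 is February 24, 2021.
Service was by mail, adding 3 days: February 24, 2021 + 3 days = February 27, 2021.
From May 30, 2020 through July 25, 2020 inclusive is 57 days; tolling adds 57 days: February 27, 2021 + 57 days = April 25, 2021.
April 25, 2021 is Sunday; April 26, 2021 is a listed holiday. The next qualifying day is April 27, 2021.

April 27, 2021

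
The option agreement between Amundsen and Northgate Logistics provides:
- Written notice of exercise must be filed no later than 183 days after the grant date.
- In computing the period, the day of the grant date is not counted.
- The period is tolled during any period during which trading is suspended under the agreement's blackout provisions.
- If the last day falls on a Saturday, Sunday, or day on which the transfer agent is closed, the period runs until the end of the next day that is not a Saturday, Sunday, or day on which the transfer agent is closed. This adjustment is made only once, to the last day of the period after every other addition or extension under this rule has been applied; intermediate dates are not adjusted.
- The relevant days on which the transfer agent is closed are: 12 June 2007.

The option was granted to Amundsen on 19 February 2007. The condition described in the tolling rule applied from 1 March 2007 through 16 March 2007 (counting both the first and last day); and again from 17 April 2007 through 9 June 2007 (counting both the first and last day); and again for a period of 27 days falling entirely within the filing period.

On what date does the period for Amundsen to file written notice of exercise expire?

183 days after 19 February 2007 is August 21, 2007.
From March 1, 2007 through March 16, 2007 inclusive is 16 days; tolling adds 16 days: August 21, 2007 + 16 days = September 6, 2007.
From April 17, 2007 through June 9, 2007 inclusive is 54 days; tolling adds 54 days: September 6, 2007 + 54 days = October 30, 2007.
Tolling adds 27 days: October 30, 2007 + 27 days = November 26, 2007.
November 26, 2007 is a Monday and not a day on which the transfer agent is closed, so no extension applies.

November 26, 2007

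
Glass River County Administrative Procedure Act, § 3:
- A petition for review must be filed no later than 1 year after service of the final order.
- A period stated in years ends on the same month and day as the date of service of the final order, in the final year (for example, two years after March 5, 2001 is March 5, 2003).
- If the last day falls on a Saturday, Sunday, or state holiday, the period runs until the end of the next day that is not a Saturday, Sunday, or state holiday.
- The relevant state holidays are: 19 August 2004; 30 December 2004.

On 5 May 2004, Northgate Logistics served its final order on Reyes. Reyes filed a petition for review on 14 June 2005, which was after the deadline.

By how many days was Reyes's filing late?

40 days

1 year after 5 May 2004 is May 5, 2005.
May 5, 2005 is a Thursday and not a state holiday, so no extension applies.
The deadline is May 5, 2005; from May 5, 2005 to June 14, 2005 is 40 days.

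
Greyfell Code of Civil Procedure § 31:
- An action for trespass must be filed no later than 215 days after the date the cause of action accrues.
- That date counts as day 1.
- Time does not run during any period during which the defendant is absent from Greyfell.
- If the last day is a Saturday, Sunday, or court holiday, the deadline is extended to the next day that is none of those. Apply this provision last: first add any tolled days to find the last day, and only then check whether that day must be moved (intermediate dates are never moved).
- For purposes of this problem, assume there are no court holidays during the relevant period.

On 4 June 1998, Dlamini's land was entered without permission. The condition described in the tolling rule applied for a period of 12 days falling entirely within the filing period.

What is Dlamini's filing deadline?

January 18, 1999

Counting 4 June 1998 as day 1, day 215 is January 4, 1999.
Tolling adds 12 days: January 4, 1999 + 12 days = January 16, 1999.
January 16, 1999 is Saturday; January 17, 1999 is Sunday. The next qualifying day is January 18, 1999.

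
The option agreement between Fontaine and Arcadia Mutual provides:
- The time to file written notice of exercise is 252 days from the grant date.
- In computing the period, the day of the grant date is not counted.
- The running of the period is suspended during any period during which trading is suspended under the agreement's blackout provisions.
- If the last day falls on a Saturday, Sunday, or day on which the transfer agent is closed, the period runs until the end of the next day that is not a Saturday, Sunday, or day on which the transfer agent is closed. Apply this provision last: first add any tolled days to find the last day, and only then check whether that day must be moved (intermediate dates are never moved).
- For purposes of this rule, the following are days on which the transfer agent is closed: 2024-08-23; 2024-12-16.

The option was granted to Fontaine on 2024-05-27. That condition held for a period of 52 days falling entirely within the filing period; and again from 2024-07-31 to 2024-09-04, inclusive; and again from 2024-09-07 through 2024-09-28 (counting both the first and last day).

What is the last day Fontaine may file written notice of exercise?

252 days after 2024-05-27 is February 3, 2025.
Tolling adds 52 days: February 3, 2025 + 52 days = March 27, 2025.
From July 31, 2024 through September 4, 2024 inclusive is 36 days; tolling adds 36 days: March 27, 2025 + 36 days = May 2, 2025.
From September 7, 2024 through September 28, 2024 inclusive is 22 days; tolling adds 22 days: May 2, 2025 + 22 days = May 24, 2025.
May 24, 2025 is Saturday; May 25, 2025 is Sunday. The next qualifying day is May 26, 2025.

May 26, 2025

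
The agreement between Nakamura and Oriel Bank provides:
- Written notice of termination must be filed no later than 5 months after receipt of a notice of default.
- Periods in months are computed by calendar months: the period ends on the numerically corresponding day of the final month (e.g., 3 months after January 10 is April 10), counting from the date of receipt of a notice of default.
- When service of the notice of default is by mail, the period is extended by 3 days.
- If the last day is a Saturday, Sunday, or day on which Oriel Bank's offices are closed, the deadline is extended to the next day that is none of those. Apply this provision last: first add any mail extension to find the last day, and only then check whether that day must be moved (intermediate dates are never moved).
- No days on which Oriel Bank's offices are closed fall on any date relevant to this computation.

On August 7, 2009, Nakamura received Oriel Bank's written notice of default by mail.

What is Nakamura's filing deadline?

January 11, 2010

5 months after August 7, 2009 is January 7, 2010.
Service was by mail, adding 3 days: January 7, 2010 + 3 days = January 10, 2010.
January 10, 2010 is Sunday. The next qualifying day is January 11, 2010.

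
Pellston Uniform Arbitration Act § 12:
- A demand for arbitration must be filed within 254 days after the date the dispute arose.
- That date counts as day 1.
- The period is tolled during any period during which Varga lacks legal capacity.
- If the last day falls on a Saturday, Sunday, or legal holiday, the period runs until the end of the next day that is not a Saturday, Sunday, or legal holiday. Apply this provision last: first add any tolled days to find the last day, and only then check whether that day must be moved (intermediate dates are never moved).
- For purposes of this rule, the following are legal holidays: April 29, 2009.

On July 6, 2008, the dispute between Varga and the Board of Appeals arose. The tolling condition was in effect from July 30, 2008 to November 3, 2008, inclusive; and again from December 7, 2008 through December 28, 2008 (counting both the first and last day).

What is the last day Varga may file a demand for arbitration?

Counting July 6, 2008 as day 1, day 254 is March 16, 2009.
From July 30, 2008 through November 3, 2008 inclusive is 97 days; tolling adds 97 days: March 16, 2009 + 97 days = June 21, 2009.
From December 7, 2008 through December 28, 2008 inclusive is 22 days; tolling adds 22 days: June 21, 2009 + 22 days = July 13, 2009.
July 13, 2009 is a Monday and not a legal holiday, so no extension applies.

July 13, 2009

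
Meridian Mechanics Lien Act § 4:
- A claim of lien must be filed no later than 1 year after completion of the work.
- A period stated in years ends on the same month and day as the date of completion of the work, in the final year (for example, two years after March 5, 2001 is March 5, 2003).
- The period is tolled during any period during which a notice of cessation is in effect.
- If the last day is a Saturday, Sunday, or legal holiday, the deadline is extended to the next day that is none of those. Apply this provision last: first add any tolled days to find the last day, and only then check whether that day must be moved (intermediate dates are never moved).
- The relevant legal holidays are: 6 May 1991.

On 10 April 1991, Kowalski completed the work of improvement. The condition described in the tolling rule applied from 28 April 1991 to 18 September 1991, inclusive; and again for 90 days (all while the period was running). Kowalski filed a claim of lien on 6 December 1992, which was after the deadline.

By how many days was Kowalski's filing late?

1 year after 10 April 1991 is April 10, 1992.
From April 28, 1991 through September 18, 1991 inclusive is 144 days; tolling adds 144 days: April 10, 1992 + 144 days = September 1, 1992.
Tolling adds 90 days: September 1, 1992 + 90 days = November 30, 1992.
November 30, 1992 is a Monday and not a legal holiday, so no extension applies.
The deadline is November 30, 1992; from November 30, 1992 to December 6, 1992 is 6 days.

6 days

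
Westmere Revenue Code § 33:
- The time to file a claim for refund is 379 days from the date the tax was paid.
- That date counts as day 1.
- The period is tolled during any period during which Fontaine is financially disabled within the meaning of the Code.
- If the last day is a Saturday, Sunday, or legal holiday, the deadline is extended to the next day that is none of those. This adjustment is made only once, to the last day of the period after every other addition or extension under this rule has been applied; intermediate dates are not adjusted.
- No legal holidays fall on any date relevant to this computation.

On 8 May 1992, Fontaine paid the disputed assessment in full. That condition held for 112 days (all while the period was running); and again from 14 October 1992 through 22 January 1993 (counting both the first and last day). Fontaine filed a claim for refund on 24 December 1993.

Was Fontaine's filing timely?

No

Counting 8 May 1992 as day 1, day 379 is May 21, 1993.
Tolling adds 112 days: May 21, 1993 + 112 days = September 10, 1993.
From October 14, 1992 through January 22, 1993 inclusive is 101 days; tolling adds 101 days: September 10, 1993 + 101 days = December 20, 1993.
December 20, 1993 is a Monday and not a legal holiday, so no extension applies.
The deadline is December 20, 1993; the filing on December 24, 1993 is after that date.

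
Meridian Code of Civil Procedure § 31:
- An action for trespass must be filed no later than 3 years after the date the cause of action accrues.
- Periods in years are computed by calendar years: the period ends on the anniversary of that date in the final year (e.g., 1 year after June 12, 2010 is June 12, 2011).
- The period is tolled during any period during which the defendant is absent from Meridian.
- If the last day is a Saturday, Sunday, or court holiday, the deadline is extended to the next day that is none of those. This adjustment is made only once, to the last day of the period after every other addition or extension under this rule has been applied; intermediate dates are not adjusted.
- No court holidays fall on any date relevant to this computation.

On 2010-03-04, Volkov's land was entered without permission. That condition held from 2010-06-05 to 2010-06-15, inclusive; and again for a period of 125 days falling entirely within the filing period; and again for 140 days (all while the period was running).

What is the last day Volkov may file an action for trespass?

3 years after 2010-03-04 is March 4, 2013.
From June 5, 2010 through June 15, 2010 inclusive is 11 days; tolling adds 11 days: March 4, 2013 + 11 days = March 15, 2013.
Tolling adds 125 days: March 15, 2013 + 125 days = July 18, 2013.
Tolling adds 140 days: July 18, 2013 + 140 days = December 5, 2013.
December 5, 2013 is a Thursday and not a court holiday, so no extension applies.

December 5, 2013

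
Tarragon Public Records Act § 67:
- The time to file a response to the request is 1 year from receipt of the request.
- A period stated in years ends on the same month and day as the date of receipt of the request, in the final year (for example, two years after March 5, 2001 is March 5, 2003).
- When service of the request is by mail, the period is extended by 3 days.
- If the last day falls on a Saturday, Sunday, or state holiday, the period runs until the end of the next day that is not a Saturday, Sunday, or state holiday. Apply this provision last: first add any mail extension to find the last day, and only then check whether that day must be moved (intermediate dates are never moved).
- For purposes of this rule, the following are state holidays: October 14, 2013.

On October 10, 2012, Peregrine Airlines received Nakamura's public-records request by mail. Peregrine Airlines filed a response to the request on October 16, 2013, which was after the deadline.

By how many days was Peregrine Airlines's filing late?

1 day

1 year after October 10, 2012 is October 10, 2013.
Service was by mail, adding 3 days: October 10, 2013 + 3 days = October 13, 2013.
October 13, 2013 is Sunday; October 14, 2013 is a listed holiday. The next qualifying day is October 15, 2013.
The deadline is October 15, 2013; from October 15, 2013 to October 16, 2013 is 1 days.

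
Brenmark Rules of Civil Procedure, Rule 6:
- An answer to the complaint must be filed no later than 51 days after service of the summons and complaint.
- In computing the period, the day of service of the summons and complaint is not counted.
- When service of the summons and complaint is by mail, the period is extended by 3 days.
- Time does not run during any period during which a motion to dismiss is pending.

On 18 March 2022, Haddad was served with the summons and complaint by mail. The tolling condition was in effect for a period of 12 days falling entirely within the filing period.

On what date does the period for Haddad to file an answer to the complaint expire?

May 23, 2022

51 days after 18 March 2022 is May 8, 2022.
Service was by mail, adding 3 days: May 8, 2022 + 3 days = May 11, 2022.
Tolling adds 12 days: May 11, 2022 + 12 days = May 23, 2022.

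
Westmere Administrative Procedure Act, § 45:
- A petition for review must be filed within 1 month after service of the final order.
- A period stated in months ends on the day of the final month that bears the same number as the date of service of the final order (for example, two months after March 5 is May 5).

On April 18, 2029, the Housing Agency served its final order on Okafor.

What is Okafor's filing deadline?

May 18, 2029

1 month after April 18, 2029 is May 18, 2029.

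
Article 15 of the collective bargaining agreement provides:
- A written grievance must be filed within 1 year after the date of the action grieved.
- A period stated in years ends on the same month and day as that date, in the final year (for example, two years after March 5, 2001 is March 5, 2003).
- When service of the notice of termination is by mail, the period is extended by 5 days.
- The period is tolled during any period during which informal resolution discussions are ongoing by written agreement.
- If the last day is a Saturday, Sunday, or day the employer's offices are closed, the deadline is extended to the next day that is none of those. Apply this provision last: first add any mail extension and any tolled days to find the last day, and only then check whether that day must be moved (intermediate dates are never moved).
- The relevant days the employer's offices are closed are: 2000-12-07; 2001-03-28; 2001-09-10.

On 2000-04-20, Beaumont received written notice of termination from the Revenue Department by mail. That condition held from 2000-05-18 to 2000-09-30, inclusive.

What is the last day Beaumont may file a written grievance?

September 11, 2001

1 year after 2000-04-20 is April 20, 2001.
Service was by mail, adding 5 days: April 20, 2001 + 5 days = April 25, 2001.
From May 18, 2000 through September 30, 2000 inclusive is 136 days; tolling adds 136 days: April 25, 2001 + 136 days = September 8, 2001.
September 8, 2001 is Saturday; September 9, 2001 is Sunday; September 10, 2001 is a listed holiday. The next qualifying day is September 11, 2001.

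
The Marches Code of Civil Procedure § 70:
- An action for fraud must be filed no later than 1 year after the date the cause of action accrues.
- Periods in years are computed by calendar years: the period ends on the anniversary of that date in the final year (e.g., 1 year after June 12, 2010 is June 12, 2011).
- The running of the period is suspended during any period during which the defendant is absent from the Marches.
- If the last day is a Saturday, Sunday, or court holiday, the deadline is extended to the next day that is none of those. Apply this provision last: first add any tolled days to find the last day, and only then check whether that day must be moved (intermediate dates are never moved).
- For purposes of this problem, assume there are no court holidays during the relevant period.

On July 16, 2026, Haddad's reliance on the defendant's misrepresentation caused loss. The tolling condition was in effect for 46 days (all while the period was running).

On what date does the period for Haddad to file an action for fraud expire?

1 year after July 16, 2026 is July 16, 2027.
Tolling adds 46 days: July 16, 2027 + 46 days = August 31, 2027.
August 31, 2027 is a Tuesday and not a court holiday, so no extension applies.

August 31, 2027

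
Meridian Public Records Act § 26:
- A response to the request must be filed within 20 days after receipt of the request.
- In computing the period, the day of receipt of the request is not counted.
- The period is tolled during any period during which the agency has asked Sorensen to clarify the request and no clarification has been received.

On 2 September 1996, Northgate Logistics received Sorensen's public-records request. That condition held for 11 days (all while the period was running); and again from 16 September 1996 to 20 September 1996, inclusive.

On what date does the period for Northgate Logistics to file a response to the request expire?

20 days after 2 September 1996 is September 22, 1996.
Tolling adds 11 days: September 22, 1996 + 11 days = October 3, 1996.
From September 16, 1996 through September 20, 1996 inclusive is 5 days; tolling adds 5 days: October 3, 1996 + 5 days = October 8, 1996.

October 8, 1996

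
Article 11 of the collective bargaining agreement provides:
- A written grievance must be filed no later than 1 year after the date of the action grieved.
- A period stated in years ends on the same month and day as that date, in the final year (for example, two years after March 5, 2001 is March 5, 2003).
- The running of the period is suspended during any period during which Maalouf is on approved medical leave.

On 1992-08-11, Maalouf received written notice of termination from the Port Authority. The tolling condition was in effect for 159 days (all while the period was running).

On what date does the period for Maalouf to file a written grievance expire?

January 17, 1994

1 year after 1992-08-11 is August 11, 1993.
Tolling adds 159 days: August 11, 1993 + 159 days = January 17, 1994.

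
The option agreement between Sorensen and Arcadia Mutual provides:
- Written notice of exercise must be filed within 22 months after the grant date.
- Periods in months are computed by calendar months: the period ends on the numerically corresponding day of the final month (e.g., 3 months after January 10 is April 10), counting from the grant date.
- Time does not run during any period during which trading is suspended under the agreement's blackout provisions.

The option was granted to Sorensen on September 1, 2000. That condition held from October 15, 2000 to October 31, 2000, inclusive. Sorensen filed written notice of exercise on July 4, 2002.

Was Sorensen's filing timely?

22 months after September 1, 2000 is July 1, 2002.
From October 15, 2000 through October 31, 2000 inclusive is 17 days; tolling adds 17 days: July 1, 2002 + 17 days = July 18, 2002.
The deadline is July 18, 2002; the filing on July 4, 2002 is on or before that date.

Yes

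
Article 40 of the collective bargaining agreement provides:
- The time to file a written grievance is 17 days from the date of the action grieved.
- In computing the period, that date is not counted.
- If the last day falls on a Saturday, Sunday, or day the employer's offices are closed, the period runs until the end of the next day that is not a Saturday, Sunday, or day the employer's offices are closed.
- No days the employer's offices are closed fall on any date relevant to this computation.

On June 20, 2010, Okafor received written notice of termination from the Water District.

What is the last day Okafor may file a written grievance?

July 7, 2010

17 days after June 20, 2010 is July 7, 2010.
July 7, 2010 is a Wednesday and not a day the employer's offices are closed, so no extension applies.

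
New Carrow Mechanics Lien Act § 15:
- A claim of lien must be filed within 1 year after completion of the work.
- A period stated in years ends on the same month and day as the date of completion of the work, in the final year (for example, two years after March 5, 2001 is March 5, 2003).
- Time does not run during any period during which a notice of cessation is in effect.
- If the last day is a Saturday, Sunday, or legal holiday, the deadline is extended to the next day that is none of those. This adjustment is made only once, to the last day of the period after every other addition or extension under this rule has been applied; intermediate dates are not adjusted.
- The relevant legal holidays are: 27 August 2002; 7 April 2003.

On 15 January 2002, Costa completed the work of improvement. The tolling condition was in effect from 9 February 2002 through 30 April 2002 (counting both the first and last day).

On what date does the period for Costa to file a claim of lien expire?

April 8, 2003

1 year after 15 January 2002 is January 15, 2003.
From February 9, 2002 through April 30, 2002 inclusive is 81 days; tolling adds 81 days: January 15, 2003 + 81 days = April 6, 2003.
April 6, 2003 is Sunday; April 7, 2003 is a listed holiday. The next qualifying day is April 8, 2003.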